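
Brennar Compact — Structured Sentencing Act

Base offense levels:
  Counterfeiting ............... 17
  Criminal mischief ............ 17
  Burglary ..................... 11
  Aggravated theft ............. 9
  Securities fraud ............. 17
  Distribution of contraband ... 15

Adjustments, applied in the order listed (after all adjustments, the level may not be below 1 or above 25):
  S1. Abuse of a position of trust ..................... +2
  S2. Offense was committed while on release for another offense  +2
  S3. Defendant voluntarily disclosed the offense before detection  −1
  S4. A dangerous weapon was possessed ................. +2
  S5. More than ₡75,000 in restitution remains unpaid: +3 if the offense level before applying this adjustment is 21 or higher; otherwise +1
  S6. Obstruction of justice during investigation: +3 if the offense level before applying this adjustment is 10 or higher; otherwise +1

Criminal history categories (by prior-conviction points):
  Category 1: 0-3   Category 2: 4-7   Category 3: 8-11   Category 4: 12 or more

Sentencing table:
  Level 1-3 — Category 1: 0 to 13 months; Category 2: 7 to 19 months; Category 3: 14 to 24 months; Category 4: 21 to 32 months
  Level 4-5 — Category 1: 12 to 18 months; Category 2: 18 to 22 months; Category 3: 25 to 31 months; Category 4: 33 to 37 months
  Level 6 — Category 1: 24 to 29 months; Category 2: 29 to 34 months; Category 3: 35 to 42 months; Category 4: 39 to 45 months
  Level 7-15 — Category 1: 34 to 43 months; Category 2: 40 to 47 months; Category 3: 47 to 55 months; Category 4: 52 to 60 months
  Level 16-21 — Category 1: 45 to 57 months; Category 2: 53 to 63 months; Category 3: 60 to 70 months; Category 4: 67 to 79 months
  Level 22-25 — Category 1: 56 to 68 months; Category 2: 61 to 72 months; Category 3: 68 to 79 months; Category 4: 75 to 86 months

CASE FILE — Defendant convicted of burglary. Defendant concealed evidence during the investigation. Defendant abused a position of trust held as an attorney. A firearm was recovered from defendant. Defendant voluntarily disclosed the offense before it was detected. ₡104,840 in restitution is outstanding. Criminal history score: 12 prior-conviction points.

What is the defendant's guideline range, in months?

Base offense level for burglary: 11.
S1 applies: 11 + 2 = 13.
S3 applies: 13 − 1 = 12.
S4 applies: 12 + 2 = 14.
S5 applies (level before this adjustment is 14 < 21, so +1): 14 + 1 = 15.
S6 applies (level before this adjustment is 15 ≥ 10, so +3): 15 + 3 = 18.
Final offense level: 18.
Criminal history: 12 prior points → Category 4 (12+).
Level 18 falls in the 16-21 band.
Grid: Level 16-21 × Category 4 = 67-79 months.

67-79 months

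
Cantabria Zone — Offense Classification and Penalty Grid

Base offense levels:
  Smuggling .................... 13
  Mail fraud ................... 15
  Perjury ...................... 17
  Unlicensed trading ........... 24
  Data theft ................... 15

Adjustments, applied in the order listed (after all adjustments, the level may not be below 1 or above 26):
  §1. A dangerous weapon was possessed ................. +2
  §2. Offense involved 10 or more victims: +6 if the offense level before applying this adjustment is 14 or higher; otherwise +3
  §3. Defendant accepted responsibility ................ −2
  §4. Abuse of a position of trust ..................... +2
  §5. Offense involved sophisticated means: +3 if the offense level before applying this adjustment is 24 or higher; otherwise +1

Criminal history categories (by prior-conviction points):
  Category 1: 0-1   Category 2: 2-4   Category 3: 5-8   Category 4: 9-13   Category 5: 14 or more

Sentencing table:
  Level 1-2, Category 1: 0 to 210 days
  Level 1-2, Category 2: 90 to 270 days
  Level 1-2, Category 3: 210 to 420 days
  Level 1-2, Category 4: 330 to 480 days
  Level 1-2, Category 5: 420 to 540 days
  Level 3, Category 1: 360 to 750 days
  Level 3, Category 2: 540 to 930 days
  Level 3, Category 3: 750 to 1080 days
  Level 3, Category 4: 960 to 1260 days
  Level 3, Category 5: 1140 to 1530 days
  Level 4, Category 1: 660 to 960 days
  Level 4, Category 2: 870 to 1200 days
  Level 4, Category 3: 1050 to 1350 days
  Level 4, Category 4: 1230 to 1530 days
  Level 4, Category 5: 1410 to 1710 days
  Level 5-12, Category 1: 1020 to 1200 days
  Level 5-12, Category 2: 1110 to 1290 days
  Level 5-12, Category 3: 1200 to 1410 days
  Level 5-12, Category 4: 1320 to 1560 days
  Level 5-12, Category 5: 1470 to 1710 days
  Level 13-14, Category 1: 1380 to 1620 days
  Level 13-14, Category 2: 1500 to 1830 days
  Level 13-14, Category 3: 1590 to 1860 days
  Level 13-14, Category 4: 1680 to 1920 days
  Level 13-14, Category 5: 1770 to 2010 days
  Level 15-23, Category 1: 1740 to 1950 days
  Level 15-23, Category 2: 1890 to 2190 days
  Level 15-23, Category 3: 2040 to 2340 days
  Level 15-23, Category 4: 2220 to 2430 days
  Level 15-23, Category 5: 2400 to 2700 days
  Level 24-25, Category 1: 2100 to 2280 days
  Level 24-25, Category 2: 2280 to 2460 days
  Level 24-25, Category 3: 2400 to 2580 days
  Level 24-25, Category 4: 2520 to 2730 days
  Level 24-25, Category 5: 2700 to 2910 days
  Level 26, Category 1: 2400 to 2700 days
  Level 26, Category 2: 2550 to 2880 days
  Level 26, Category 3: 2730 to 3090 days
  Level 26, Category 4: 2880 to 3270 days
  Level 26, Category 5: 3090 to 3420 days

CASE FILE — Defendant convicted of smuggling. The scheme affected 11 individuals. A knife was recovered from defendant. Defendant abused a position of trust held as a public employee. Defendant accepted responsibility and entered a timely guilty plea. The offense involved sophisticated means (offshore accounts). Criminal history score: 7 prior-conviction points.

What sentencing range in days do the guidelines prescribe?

2040-2340 days

Base offense level for smuggling: 13.
§1 applies: 13 + 2 = 15.
§2 applies (level before this adjustment is 15 ≥ 14, so +6): 15 + 6 = 21.
§3 applies: 21 − 2 = 19.
§4 applies: 19 + 2 = 21.
§5 applies (level before this adjustment is 21 < 24, so +1): 21 + 1 = 22.
Final offense level: 22.
Criminal history: 7 prior points → Category 3 (5-8).
Level 22 falls in the 15-23 band.
Grid: Level 15-23 × Category 3 = 2040-2340 days.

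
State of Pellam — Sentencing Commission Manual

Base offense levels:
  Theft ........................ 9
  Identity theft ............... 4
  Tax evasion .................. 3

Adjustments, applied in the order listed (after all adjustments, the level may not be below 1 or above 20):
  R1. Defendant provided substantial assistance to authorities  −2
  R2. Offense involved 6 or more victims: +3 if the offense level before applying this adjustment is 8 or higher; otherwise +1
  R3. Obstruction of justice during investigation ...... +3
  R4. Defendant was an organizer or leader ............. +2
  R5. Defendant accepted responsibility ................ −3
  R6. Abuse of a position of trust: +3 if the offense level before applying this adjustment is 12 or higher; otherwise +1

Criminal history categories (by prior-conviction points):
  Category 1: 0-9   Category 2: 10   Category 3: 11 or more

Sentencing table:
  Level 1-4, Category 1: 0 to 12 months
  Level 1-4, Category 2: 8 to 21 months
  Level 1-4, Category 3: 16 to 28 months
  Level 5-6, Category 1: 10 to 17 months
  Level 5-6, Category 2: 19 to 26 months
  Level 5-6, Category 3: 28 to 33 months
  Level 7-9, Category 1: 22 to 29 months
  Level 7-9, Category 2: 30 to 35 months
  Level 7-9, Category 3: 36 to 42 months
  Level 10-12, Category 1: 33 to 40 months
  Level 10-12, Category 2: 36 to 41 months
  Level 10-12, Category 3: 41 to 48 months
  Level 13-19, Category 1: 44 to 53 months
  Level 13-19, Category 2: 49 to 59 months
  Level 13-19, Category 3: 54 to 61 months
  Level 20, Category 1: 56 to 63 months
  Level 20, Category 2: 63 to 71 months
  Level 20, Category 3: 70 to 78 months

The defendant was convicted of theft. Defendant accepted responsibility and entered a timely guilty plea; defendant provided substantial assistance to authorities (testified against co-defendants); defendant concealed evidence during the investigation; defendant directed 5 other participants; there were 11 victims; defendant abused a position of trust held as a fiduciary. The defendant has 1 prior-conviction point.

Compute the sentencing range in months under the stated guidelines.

33-40 months

Base offense level for theft: 9.
R1 applies: 9 − 2 = 7.
R2 applies (level before this adjustment is 7 < 8, so +1): 7 + 1 = 8.
R3 applies: 8 + 3 = 11.
R4 applies: 11 + 2 = 13.
R5 applies: 13 − 3 = 10.
R6 applies (level before this adjustment is 10 < 12, so +1): 10 + 1 = 11.
Final offense level: 11.
Criminal history: 1 prior point → Category 1 (0-9).
Level 11 falls in the 10-12 band.
Grid: Level 10-12 × Category 1 = 33-40 months.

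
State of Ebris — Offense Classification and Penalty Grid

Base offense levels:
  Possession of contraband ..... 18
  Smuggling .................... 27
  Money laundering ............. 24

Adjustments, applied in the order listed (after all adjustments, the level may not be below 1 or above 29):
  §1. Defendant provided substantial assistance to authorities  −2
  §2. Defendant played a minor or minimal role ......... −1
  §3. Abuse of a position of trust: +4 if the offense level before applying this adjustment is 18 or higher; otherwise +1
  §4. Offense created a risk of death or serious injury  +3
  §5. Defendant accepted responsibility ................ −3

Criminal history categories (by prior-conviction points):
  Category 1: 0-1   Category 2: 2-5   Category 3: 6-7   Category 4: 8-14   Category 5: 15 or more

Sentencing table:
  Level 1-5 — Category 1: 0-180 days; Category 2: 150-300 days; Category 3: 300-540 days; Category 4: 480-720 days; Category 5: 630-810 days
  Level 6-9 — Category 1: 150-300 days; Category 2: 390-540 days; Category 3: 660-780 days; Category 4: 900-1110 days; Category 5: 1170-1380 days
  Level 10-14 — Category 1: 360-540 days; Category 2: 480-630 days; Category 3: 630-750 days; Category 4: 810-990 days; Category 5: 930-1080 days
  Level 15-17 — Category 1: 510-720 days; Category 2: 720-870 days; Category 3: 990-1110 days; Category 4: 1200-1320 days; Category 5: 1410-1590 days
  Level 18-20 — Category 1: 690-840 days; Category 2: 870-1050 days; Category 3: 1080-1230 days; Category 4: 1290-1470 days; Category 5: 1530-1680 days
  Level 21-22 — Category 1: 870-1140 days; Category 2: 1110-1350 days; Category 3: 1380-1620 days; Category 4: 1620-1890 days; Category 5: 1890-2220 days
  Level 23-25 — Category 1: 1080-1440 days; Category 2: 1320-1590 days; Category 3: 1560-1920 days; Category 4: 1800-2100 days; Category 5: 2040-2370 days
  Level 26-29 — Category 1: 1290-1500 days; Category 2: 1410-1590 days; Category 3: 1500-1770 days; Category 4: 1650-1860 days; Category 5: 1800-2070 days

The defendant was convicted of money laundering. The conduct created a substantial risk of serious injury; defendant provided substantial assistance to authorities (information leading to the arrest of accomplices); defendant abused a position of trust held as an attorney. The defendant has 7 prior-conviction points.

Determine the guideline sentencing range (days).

Base offense level for money laundering: 24.
§1 applies: 24 − 2 = 22.
§3 applies (level before this adjustment is 22 ≥ 18, so +4): 22 + 4 = 26.
§4 applies: 26 + 3 = 29.
Final offense level: 29.
Criminal history: 7 prior points → Category 3 (6-7).
Level 29 falls in the 26-29 band.
Grid: Level 26-29 × Category 3 = 1500-1770 days.

1500-1770 days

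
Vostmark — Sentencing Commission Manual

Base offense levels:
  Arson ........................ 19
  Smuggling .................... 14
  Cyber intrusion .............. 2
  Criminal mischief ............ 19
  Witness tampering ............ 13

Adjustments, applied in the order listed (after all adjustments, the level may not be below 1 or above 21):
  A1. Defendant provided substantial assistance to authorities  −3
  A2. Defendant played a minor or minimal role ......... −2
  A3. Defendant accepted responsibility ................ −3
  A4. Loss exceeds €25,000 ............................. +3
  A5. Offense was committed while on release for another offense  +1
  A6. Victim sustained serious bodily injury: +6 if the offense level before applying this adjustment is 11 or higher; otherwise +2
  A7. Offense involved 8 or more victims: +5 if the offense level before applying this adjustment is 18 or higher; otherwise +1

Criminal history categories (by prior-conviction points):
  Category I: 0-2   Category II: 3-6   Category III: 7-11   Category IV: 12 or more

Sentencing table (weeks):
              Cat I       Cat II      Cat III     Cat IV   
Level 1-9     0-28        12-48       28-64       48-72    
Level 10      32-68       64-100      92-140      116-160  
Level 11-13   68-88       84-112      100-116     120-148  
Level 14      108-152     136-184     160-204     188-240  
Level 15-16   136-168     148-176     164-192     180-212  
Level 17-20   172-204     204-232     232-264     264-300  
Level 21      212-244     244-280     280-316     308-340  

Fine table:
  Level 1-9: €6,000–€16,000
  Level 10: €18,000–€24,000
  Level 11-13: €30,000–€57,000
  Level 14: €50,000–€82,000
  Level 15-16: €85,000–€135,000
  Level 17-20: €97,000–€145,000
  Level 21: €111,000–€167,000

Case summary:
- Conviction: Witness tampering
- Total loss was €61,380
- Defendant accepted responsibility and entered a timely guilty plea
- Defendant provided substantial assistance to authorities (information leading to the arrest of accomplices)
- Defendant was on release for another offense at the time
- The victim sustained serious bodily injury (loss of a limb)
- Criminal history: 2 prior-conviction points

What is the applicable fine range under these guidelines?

€97,000–€145,000

Base offense level for witness tampering: 13.
A1 applies: 13 − 3 = 10.
A2 does not apply.
A3 applies: 10 − 3 = 7.
A4 applies: 7 + 3 = 10.
A5 applies: 10 + 1 = 11.
A6 applies (level before this adjustment is 11 ≥ 11, so +6): 11 + 6 = 17.
Final offense level: 17.
Level 17 falls in the 17-20 band.
Fine table: Level 17-20 → €97,000–€145,000.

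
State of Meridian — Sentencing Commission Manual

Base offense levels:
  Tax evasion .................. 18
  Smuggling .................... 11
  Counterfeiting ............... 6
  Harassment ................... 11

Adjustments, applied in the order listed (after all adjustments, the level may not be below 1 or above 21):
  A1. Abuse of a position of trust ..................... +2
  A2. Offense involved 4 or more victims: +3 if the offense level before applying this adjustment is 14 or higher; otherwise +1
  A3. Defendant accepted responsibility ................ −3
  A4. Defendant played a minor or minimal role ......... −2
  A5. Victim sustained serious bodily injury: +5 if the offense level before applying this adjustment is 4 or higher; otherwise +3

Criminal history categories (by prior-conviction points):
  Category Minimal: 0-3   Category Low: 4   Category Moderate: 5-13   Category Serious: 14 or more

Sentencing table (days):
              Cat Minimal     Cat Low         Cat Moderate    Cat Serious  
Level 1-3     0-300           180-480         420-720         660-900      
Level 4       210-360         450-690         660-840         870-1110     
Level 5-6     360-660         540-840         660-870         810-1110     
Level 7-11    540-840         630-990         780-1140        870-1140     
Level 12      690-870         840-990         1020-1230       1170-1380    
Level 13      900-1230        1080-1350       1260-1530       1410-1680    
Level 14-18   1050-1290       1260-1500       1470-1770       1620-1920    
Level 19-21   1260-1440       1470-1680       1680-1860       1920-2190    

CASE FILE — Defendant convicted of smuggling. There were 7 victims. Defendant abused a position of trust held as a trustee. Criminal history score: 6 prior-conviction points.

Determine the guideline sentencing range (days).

1470-1770 days

Base offense level for smuggling: 11.
A1 applies: 11 + 2 = 13.
A2 applies (level before this adjustment is 13 < 14, so +1): 13 + 1 = 14.
A3 does not apply.
A5 does not apply.
Final offense level: 14.
Criminal history: 6 prior points → Category Moderate (5-13).
Level 14 falls in the 14-18 band.
Grid: Level 14-18 × Category Moderate = 1470-1770 days.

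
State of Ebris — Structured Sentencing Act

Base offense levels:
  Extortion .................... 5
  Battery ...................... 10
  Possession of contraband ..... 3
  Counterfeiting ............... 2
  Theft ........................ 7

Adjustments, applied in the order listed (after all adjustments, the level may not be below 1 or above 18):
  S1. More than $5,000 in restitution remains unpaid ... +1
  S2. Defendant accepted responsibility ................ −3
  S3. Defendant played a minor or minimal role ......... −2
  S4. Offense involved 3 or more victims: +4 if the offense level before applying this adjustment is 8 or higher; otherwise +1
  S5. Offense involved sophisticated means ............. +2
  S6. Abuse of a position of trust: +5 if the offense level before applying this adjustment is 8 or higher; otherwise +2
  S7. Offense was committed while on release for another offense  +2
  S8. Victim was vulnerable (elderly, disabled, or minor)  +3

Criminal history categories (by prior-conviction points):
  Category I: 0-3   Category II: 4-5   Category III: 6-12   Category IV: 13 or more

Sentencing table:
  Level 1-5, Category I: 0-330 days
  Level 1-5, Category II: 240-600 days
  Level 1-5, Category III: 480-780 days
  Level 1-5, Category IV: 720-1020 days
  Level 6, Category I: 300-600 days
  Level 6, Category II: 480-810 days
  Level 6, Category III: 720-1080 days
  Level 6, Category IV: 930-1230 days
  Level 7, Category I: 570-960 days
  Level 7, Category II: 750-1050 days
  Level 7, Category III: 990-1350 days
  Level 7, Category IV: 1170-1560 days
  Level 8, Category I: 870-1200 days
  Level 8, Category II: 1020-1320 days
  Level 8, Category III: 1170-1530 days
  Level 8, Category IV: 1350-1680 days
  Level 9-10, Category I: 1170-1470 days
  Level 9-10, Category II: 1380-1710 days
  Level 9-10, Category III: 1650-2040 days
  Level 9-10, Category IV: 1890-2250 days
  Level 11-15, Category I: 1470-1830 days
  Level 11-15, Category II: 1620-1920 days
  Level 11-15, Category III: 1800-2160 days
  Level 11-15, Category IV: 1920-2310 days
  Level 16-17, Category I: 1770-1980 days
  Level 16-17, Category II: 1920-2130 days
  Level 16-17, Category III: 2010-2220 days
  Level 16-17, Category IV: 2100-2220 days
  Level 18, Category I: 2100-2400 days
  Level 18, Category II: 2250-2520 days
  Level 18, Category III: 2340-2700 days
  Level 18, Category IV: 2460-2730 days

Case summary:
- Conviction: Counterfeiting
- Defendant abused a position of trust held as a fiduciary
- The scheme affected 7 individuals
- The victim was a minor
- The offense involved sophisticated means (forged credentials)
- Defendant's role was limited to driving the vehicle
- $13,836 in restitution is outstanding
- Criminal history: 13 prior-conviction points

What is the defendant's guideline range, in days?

1890-2250 days

Base offense level for counterfeiting: 2.
S1 applies: 2 + 1 = 3.
S3 applies: 3 − 2 = 1.
S4 applies (level before this adjustment is 1 < 8, so +1): 1 + 1 = 2.
S5 applies: 2 + 2 = 4.
S6 applies (level before this adjustment is 4 < 8, so +2): 4 + 2 = 6.
S7 does not apply.
S8 applies: 6 + 3 = 9.
Final offense level: 9.
Criminal history: 13 prior points → Category IV (13+).
Level 9 falls in the 9-10 band.
Grid: Level 9-10 × Category IV = 1890-2250 days.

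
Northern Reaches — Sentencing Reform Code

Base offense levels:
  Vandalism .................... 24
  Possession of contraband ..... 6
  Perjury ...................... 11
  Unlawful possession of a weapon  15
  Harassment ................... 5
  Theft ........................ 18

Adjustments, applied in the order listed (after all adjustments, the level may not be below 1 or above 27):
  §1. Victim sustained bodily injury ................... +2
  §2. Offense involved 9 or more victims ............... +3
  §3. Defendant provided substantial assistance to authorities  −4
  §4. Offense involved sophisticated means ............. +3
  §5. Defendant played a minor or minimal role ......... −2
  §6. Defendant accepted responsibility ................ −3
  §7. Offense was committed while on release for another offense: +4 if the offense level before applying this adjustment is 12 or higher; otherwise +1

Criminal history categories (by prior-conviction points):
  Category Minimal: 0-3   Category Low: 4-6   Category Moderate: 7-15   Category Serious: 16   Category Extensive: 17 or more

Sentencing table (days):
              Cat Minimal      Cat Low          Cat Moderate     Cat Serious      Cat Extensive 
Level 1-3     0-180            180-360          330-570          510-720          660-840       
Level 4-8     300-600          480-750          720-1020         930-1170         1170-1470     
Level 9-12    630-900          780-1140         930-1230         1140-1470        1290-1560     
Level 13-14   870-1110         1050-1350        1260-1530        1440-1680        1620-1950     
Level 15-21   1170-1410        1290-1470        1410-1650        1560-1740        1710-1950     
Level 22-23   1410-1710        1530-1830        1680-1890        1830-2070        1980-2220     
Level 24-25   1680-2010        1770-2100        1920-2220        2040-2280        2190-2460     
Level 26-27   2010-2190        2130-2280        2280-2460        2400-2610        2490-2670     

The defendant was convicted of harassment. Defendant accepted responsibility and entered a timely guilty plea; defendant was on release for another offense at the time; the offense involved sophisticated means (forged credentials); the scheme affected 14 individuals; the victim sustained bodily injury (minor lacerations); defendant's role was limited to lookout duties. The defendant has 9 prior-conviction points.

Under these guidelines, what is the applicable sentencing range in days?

Base offense level for harassment: 5.
§1 applies: 5 + 2 = 7.
§2 applies: 7 + 3 = 10.
§4 applies: 10 + 3 = 13.
§5 applies: 13 − 2 = 11.
§6 applies: 11 − 3 = 8.
§7 applies (level before this adjustment is 8 < 12, so +1): 8 + 1 = 9.
Final offense level: 9.
Criminal history: 9 prior points → Category Moderate (7-15).
Level 9 falls in the 9-12 band.
Grid: Level 9-12 × Category Moderate = 930-1230 days.

930-1230 days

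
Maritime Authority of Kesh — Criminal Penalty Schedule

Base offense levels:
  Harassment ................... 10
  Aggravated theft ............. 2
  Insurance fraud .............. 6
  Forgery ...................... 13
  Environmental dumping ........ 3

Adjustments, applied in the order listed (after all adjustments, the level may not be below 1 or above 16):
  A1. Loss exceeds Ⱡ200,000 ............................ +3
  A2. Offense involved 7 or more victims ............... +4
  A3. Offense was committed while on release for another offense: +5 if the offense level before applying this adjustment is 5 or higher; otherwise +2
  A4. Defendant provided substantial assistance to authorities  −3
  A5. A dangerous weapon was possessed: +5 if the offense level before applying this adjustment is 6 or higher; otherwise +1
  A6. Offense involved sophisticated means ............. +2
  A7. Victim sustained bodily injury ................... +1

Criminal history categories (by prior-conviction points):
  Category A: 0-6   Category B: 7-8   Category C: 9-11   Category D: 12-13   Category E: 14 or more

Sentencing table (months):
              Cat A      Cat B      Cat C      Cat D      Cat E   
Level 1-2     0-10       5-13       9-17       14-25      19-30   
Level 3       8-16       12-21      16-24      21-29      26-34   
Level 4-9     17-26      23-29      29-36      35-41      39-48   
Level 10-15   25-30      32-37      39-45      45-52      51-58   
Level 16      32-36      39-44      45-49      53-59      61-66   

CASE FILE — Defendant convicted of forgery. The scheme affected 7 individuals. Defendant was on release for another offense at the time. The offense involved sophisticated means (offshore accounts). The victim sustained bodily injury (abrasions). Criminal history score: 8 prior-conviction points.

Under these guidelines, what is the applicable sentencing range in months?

Base offense level for forgery: 13.
A1 does not apply.
A2 applies: 13 + 4 = 17.
A3 applies (level before this adjustment is 17 ≥ 5, so +5): 17 + 5 = 22.
A4 does not apply.
A6 applies: 22 + 2 = 24.
A7 applies: 24 + 1 = 25.
Level 25 exceeds the maximum of 16; capped at 16.
Final offense level: 16.
Criminal history: 8 prior points → Category B (7-8).
Level 16 falls in the 16 band.
Grid: Level 16 × Category B = 39-44 months.

39-44 months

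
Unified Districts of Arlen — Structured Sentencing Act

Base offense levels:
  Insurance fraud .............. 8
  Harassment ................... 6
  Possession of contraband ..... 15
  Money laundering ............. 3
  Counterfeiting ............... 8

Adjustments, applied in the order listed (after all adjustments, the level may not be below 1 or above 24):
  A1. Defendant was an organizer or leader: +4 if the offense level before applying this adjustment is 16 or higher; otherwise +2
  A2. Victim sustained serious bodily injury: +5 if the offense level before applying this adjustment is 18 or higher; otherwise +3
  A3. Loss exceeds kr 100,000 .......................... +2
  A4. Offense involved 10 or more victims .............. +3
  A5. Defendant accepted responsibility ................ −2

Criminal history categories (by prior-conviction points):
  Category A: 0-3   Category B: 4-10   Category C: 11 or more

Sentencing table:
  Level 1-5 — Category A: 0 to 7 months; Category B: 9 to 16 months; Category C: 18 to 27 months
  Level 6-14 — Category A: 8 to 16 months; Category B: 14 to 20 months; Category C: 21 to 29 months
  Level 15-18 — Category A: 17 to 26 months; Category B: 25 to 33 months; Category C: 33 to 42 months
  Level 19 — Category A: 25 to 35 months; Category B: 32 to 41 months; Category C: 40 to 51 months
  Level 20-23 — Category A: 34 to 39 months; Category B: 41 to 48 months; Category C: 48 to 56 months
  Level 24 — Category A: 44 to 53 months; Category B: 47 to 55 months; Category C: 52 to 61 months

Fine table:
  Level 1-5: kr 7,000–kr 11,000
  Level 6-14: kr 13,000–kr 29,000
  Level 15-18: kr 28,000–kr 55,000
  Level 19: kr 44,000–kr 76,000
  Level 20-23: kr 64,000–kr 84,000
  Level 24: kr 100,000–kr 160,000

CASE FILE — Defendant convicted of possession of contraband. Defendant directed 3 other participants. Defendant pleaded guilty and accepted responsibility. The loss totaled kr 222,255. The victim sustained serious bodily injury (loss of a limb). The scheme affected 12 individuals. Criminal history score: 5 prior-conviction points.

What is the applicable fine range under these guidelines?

kr 64,000–kr 84,000

Base offense level for possession of contraband: 15.
A1 applies (level before this adjustment is 15 < 16, so +2): 15 + 2 = 17.
A2 applies (level before this adjustment is 17 < 18, so +3): 17 + 3 = 20.
A3 applies: 20 + 2 = 22.
A4 applies: 22 + 3 = 25.
A5 applies: 25 − 2 = 23.
Final offense level: 23.
Level 23 falls in the 20-23 band.
Fine table: Level 20-23 → kr 64,000–kr 84,000.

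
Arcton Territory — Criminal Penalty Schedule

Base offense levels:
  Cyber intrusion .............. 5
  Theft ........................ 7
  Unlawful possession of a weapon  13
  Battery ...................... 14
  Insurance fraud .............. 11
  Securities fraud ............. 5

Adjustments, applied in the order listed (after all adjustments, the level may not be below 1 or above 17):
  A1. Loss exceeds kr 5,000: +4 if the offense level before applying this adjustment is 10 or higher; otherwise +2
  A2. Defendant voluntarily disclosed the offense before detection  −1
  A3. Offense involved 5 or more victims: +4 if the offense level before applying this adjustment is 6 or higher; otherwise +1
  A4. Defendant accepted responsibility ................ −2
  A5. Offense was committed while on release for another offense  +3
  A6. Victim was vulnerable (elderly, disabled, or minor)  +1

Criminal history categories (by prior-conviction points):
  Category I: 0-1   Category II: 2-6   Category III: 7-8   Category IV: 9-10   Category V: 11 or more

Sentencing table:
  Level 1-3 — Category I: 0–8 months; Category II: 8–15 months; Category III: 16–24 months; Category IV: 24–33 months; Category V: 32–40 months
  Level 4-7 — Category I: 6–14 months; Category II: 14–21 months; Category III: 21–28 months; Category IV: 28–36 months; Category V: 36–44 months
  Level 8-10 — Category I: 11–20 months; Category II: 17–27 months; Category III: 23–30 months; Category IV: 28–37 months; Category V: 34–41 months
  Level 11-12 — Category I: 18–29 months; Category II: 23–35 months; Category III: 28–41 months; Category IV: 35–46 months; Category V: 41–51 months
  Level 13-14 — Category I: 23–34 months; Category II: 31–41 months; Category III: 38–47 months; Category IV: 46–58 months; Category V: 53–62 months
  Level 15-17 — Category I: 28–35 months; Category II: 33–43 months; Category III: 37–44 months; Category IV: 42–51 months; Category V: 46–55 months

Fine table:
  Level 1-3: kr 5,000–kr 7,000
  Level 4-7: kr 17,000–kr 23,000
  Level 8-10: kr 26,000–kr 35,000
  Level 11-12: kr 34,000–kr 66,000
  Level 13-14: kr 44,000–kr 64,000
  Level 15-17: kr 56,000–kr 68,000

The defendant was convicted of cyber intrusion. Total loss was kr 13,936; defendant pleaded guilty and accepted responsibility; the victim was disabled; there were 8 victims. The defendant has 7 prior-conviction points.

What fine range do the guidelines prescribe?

kr 26,000–kr 35,000

Base offense level for cyber intrusion: 5.
A1 applies (level before this adjustment is 5 < 10, so +2): 5 + 2 = 7.
A3 applies (level before this adjustment is 7 ≥ 6, so +4): 7 + 4 = 11.
A4 applies: 11 − 2 = 9.
A5 does not apply.
A6 applies: 9 + 1 = 10.
Final offense level: 10.
Level 10 falls in the 8-10 band.
Fine table: Level 8-10 → kr 26,000–kr 35,000.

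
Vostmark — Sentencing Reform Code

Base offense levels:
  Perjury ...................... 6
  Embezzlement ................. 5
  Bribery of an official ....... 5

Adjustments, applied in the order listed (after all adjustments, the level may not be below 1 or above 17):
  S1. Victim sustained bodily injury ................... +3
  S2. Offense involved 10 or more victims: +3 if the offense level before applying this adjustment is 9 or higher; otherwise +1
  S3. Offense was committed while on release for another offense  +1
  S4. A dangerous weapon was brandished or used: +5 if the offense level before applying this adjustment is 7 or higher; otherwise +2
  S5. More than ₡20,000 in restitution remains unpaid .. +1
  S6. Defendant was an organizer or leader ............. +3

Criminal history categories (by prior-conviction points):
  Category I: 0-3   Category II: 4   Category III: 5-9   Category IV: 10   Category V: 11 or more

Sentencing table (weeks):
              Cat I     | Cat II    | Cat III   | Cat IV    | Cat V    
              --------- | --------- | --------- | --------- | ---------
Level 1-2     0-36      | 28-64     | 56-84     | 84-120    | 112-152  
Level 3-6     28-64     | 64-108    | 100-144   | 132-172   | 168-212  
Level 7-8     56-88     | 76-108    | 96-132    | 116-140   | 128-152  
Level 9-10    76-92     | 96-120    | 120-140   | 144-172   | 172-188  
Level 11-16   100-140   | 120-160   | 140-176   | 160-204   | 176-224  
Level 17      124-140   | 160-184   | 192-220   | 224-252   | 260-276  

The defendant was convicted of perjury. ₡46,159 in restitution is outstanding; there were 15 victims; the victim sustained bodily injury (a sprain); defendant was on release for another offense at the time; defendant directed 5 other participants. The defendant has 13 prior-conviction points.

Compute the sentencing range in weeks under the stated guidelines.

260-276 weeks

Base offense level for perjury: 6.
S1 applies: 6 + 3 = 9.
S2 applies (level before this adjustment is 9 ≥ 9, so +3): 9 + 3 = 12.
S3 applies: 12 + 1 = 13.
S4 does not apply.
S5 applies: 13 + 1 = 14.
S6 applies: 14 + 3 = 17.
Final offense level: 17.
Criminal history: 13 prior points → Category V (11+).
Level 17 falls in the 17 band.
Grid: Level 17 × Category V = 260-276 weeks.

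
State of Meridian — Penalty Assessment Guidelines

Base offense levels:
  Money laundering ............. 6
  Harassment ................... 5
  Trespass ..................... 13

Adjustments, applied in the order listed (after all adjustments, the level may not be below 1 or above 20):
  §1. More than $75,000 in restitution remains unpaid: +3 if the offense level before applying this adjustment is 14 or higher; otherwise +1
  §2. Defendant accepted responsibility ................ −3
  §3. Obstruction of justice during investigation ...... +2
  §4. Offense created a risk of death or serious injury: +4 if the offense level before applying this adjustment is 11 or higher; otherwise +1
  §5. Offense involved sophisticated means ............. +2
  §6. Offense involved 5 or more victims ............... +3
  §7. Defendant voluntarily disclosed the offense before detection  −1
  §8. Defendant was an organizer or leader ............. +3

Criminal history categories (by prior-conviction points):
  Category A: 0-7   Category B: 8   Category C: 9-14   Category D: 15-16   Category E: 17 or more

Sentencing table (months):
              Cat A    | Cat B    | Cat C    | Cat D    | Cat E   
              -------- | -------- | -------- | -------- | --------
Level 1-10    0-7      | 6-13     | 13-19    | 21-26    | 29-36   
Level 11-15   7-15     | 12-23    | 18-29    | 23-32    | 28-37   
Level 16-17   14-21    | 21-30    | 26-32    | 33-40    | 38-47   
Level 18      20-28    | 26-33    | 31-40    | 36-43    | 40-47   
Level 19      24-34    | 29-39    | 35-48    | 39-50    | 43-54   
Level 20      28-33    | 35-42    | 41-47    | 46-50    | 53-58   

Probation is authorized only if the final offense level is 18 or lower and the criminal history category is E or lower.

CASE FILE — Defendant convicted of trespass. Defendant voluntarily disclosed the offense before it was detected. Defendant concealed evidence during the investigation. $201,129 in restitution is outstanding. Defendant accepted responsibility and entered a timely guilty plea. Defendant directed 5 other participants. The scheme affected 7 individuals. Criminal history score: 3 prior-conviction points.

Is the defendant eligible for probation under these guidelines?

Base offense level for trespass: 13.
§1 applies (level before this adjustment is 13 < 14, so +1): 13 + 1 = 14.
§2 applies: 14 − 3 = 11.
§3 applies: 11 + 2 = 13.
§4 does not apply.
§6 applies: 13 + 3 = 16.
§7 applies: 16 − 1 = 15.
§8 applies: 15 + 3 = 18.
Final offense level: 18.
Criminal history: 3 prior points → Category A (0-7).
Level 18 falls in the 18 band.
Grid: Level 18 × Category A = 20-28 months.
Probation check: level 18 ≤ 18 and category A ≤ E → eligible.

Yes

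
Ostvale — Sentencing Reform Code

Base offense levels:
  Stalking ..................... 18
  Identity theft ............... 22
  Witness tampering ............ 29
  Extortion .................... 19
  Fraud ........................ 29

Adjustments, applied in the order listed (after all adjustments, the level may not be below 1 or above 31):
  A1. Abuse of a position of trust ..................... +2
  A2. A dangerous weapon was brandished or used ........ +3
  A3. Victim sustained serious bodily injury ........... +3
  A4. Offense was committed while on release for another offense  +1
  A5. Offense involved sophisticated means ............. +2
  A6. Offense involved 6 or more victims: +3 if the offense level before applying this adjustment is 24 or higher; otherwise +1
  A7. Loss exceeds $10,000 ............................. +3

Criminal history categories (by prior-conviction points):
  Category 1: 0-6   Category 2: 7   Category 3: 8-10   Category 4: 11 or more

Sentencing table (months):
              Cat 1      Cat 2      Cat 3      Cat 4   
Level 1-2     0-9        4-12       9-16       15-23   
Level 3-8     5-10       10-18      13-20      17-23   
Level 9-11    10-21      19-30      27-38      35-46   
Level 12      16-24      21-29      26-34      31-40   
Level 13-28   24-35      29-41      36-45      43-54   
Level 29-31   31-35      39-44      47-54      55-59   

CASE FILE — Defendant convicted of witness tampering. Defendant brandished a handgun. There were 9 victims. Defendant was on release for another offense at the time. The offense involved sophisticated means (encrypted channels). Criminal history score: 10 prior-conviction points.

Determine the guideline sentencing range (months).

Base offense level for witness tampering: 29.
A2 applies: 29 + 3 = 32.
A4 applies: 32 + 1 = 33.
A5 applies: 33 + 2 = 35.
A6 applies (level before this adjustment is 35 ≥ 24, so +3): 35 + 3 = 38.
Level 38 exceeds the maximum of 31; capped at 31.
Final offense level: 31.
Criminal history: 10 prior points → Category 3 (8-10).
Level 31 falls in the 29-31 band.
Grid: Level 29-31 × Category 3 = 47-54 months.

47-54 months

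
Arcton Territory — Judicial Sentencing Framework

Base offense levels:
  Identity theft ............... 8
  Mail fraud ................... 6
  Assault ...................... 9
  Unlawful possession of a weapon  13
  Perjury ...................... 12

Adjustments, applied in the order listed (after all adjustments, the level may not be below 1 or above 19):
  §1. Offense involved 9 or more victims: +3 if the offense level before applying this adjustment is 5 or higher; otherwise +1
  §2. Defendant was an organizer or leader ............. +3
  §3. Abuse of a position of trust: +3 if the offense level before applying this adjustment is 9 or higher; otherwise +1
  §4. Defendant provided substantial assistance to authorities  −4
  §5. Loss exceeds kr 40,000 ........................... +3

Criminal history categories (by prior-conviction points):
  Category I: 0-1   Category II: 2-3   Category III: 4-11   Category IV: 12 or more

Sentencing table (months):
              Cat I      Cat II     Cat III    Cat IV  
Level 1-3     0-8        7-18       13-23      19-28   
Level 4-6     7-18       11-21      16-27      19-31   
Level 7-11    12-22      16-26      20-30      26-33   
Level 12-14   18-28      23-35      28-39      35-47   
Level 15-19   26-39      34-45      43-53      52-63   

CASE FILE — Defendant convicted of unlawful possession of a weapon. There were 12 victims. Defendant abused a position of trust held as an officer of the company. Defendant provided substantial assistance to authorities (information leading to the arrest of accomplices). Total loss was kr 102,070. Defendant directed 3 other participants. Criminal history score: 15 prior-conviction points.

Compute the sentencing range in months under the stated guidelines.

52-63 months

Base offense level for unlawful possession of a weapon: 13.
§1 applies (level before this adjustment is 13 ≥ 5, so +3): 13 + 3 = 16.
§2 applies: 16 + 3 = 19.
§3 applies (level before this adjustment is 19 ≥ 9, so +3): 19 + 3 = 22.
§4 applies: 22 − 4 = 18.
§5 applies: 18 + 3 = 21.
Level 21 exceeds the maximum of 19; capped at 19.
Final offense level: 19.
Criminal history: 15 prior points → Category IV (12+).
Level 19 falls in the 15-19 band.
Grid: Level 15-19 × Category IV = 52-63 months.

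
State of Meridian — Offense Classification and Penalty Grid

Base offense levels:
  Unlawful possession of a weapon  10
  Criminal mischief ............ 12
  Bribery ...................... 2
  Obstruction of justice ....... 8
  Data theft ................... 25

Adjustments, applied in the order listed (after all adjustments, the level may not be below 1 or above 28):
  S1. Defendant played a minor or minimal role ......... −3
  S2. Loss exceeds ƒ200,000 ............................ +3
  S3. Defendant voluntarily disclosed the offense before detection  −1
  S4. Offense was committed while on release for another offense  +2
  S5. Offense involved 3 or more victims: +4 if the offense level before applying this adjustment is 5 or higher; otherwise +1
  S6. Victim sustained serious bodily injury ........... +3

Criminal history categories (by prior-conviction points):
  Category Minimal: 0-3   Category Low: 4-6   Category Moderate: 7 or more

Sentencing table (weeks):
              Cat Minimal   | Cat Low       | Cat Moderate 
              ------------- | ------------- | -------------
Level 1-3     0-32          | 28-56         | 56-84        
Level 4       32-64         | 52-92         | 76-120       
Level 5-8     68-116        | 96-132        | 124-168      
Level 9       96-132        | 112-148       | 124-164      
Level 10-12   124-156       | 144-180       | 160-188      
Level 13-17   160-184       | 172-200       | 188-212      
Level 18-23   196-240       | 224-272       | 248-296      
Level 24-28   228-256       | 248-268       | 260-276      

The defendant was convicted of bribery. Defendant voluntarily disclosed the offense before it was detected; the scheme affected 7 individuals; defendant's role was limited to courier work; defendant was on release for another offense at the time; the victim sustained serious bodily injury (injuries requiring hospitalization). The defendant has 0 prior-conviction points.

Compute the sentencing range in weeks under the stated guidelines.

Base offense level for bribery: 2.
S1 applies: 2 − 3 = -1.
S2 does not apply.
S3 applies: -1 − 1 = -2.
S4 applies: -2 + 2 = 0.
S5 applies (level before this adjustment is 0 < 5, so +1): 0 + 1 = 1.
S6 applies: 1 + 3 = 4.
Final offense level: 4.
Criminal history: 0 prior points → Category Minimal (0-3).
Level 4 falls in the 4 band.
Grid: Level 4 × Category Minimal = 32-64 weeks.

32-64 weeks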